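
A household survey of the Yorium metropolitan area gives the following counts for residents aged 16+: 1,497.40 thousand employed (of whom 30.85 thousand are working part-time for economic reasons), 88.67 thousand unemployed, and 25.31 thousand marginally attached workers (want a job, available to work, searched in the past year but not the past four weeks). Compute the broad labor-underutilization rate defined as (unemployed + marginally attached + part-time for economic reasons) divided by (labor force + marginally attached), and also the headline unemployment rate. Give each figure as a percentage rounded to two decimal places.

Labor force = 1,497.40 + 88.67 = 1,586.07 thousand.
Numerator = 88.67 + 25.31 + 30.85 = 144.83 thousand.
Denominator = 1,586.07 + 25.31 = 1,611.38 thousand.
Broad rate = 144.83 / 1,611.38 = 8.99%.
Headline unemployment rate = 88.67 / 1,586.07 = 5.59%.

Broad underutilization rate ≈ 8.99%; headline unemployment rate ≈ 5.59%.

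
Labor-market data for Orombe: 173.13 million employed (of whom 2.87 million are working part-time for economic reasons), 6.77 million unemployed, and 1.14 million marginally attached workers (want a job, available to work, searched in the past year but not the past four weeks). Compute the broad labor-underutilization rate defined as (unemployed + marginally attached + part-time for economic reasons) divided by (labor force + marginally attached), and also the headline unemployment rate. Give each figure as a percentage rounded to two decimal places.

Broad underutilization rate ≈ 5.95%; headline unemployment rate ≈ 3.76%.

Labor force = 173.13 + 6.77 = 179.90 million.
Numerator = 6.77 + 1.14 + 2.87 = 10.78 million.
Denominator = 179.90 + 1.14 = 181.04 million.
Broad rate = 10.78 / 181.04 = 5.95%.
Headline unemployment rate = 6.77 / 179.90 = 3.76%.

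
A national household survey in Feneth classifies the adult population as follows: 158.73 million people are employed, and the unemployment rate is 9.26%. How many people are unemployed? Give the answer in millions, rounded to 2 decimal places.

Let U be the number unemployed. The labor force is E + U, and U/(E+U) = 0.0926.
So U = 0.0926 × 158.73 / (1 − 0.0926) = 14.6984 / 0.9074 ≈ 16.20 million.

About 16.20 million are unemployed.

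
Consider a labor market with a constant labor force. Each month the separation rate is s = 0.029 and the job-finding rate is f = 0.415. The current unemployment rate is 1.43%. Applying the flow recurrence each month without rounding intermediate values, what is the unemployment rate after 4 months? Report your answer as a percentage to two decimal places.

Unemployment rate after four months ≈ 6.04%.

With a fixed labor force, u_{t+1} = u_t + s·(1−u_t) − f·u_t = u_t·(1−s−f) + s.
Here 1−s−f = 0.556 and s = 0.029.
u_1 = 0.014300 × 0.556 + 0.029 = 0.036951.
u_2 = 0.036951 × 0.556 + 0.029 = 0.049545.
u_3 = 0.049545 × 0.556 + 0.029 = 0.056547.
u_4 = 0.056547 × 0.556 + 0.029 = 0.060440.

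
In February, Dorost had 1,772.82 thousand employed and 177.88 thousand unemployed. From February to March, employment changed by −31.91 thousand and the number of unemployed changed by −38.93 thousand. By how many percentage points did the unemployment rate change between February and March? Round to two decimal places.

The unemployment rate changed by −1.73 percentage points.

February: labor force = 1,772.82 + 177.88 = 1,950.70; u = 177.88/1,950.70 = 9.12%.
March: labor force = 1,740.91 + 138.95 = 1,879.86; u = 138.95/1,879.86 = 7.39%.
Change = 7.39% − 9.12% = −1.73 pp.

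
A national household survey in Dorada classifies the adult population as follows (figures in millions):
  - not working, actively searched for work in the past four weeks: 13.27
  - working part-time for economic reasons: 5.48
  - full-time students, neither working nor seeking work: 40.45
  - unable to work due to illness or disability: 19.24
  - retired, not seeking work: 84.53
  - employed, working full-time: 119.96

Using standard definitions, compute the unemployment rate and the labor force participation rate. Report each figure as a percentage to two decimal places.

Employed = 5.48 + 119.96 = 125.44 million (anyone who worked, including part-time for economic reasons, counts as employed).
Unemployed = 13.27 million.
Labor force = 125.44 + 13.27 = 138.71 million.
Not in labor force = 40.45 + 19.24 + 84.53 = 144.22 million (those not working and not actively searching are outside the labor force).
Civilian working-age population = 138.71 + 144.22 = 282.93 million.
Unemployment rate = 13.27 / 138.71 = 9.57%.
Labor force participation rate = 138.71 / 282.93 = 49.03%.

Unemployment rate ≈ 9.57%; labor force participation rate ≈ 49.03%.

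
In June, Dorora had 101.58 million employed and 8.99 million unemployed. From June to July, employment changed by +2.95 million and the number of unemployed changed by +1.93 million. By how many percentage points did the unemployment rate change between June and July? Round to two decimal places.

The unemployment rate changed by +1.33 percentage points.

June: labor force = 101.58 + 8.99 = 110.57; u = 8.99/110.57 = 8.13%.
July: labor force = 104.53 + 10.92 = 115.45; u = 10.92/115.45 = 9.46%.
Change = 9.46% − 8.13% = +1.33 pp.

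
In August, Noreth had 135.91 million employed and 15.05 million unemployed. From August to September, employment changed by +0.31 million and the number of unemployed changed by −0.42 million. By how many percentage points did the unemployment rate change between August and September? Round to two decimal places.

August: labor force = 135.91 + 15.05 = 150.96; u = 15.05/150.96 = 9.97%.
September: labor force = 136.22 + 14.63 = 150.85; u = 14.63/150.85 = 9.70%.
Change = 9.70% − 9.97% = −0.27 pp.

The unemployment rate changed by −0.27 percentage points.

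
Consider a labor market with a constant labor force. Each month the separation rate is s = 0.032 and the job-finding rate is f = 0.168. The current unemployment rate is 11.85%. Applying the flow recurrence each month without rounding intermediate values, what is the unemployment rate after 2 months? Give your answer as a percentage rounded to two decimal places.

Unemployment rate after two months ≈ 13.34%.

With a fixed labor force, u_{t+1} = u_t + s·(1−u_t) − f·u_t = u_t·(1−s−f) + s.
Here 1−s−f = 0.800 and s = 0.032.
u_1 = 0.118500 × 0.800 + 0.032 = 0.126800.
u_2 = 0.126800 × 0.800 + 0.032 = 0.133440.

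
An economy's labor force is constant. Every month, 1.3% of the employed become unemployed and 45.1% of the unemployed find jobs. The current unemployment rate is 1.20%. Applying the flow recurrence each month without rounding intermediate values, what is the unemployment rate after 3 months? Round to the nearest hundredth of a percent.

With a fixed labor force, u_{t+1} = u_t + s·(1−u_t) − f·u_t = u_t·(1−s−f) + s.
Here 1−s−f = 0.536 and s = 0.013.
u_1 = 0.012000 × 0.536 + 0.013 = 0.019432.
u_2 = 0.019432 × 0.536 + 0.013 = 0.023416.
u_3 = 0.023416 × 0.536 + 0.013 = 0.025551.

Unemployment rate after three months ≈ 2.56%.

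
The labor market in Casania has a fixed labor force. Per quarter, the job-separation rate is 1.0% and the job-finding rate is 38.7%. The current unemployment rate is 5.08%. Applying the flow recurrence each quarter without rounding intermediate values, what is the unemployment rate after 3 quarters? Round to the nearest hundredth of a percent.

With a fixed labor force, u_{t+1} = u_t + s·(1−u_t) − f·u_t = u_t·(1−s−f) + s.
Here 1−s−f = 0.603 and s = 0.010.
u_1 = 0.050800 × 0.603 + 0.010 = 0.040632.
u_2 = 0.040632 × 0.603 + 0.010 = 0.034501.
u_3 = 0.034501 × 0.603 + 0.010 = 0.030804.

Unemployment rate after three quarters ≈ 3.08%.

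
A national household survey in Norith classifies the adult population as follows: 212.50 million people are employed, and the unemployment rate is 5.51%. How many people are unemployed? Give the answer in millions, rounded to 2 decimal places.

Let U be the number unemployed. The labor force is E + U, and U/(E+U) = 0.0551.
So U = 0.0551 × 212.50 / (1 − 0.0551) = 11.7087 / 0.9449 ≈ 12.39 million.

About 12.39 million are unemployed.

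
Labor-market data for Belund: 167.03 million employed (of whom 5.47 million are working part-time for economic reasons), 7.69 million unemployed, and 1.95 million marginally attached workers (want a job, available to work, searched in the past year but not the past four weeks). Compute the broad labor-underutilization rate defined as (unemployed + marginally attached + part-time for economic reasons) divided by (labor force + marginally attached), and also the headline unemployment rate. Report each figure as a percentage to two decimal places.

Labor force = 167.03 + 7.69 = 174.72 million.
Numerator = 7.69 + 1.95 + 5.47 = 15.11 million.
Denominator = 174.72 + 1.95 = 176.67 million.
Broad rate = 15.11 / 176.67 = 8.55%.
Headline unemployment rate = 7.69 / 174.72 = 4.40%.

Broad underutilization rate ≈ 8.55%; headline unemployment rate ≈ 4.40%.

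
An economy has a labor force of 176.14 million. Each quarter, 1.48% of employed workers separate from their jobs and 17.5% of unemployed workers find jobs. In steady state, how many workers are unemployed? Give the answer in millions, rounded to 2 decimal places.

About 13.73 million are unemployed in steady state.

Steady-state unemployment rate u* = s/(s+f) = 1.48/(1.48+17.5) = 0.077977.
Unemployed = u* × labor force = 0.077977 × 176.14 ≈ 13.73 million.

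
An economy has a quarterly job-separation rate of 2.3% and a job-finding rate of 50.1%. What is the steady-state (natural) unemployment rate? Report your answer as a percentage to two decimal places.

Steady-state unemployment rate ≈ 4.39%.

At steady state the flows balance: s·E = f·U, so U/(E+U) = s/(s+f).
u* = 2.3 / (2.3 + 50.1) = 2.3 / 52.40 = 4.39%.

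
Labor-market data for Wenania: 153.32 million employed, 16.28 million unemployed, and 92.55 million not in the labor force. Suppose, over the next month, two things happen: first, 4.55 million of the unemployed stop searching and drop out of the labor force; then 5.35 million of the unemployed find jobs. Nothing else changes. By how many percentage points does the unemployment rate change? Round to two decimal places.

The unemployment rate changes by −5.73 percentage points.

Initially, labor force = 153.32 + 16.28 = 169.60 million, so u = 16.28/169.60 = 9.60%.
After the first change, unemployed and labor force both fall by 4.55 → E = 153.32, U = 11.73, labor force = 165.05 million.
After the second change, unemployed falls and employed rises by 5.35; labor force unchanged → E = 158.67, U = 6.38, labor force = 165.05 million.
New unemployment rate = 6.38 / 165.05 = 3.87%.
Change = 3.87% − 9.60% = −5.73 percentage points.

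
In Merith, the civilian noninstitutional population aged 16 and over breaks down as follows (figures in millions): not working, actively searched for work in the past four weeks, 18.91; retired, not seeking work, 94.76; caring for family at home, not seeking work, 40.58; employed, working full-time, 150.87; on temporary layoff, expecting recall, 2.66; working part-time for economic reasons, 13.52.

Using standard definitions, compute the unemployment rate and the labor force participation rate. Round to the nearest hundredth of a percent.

Unemployment rate ≈ 11.60%; labor force participation rate ≈ 57.88%.

Employed = 150.87 + 13.52 = 164.39 million (anyone who worked, including part-time for economic reasons, counts as employed).
Unemployed = 18.91 + 2.66 = 21.57 million (jobless and actively searching, or on temporary layoff).
Labor force = 164.39 + 21.57 = 185.96 million.
Not in labor force = 94.76 + 40.58 = 135.34 million (those not working and not actively searching are outside the labor force).
Civilian working-age population = 185.96 + 135.34 = 321.30 million.
Unemployment rate = 21.57 / 185.96 = 11.60%.
Labor force participation rate = 185.96 / 321.30 = 57.88%.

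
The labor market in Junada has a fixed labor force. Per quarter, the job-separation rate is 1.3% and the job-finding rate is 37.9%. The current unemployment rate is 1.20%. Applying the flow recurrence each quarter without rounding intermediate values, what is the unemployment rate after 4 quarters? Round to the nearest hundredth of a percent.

With a fixed labor force, u_{t+1} = u_t + s·(1−u_t) − f·u_t = u_t·(1−s−f) + s.
Here 1−s−f = 0.608 and s = 0.013.
u_1 = 0.012000 × 0.608 + 0.013 = 0.020296.
u_2 = 0.020296 × 0.608 + 0.013 = 0.025340.
u_3 = 0.025340 × 0.608 + 0.013 = 0.028407.
u_4 = 0.028407 × 0.608 + 0.013 = 0.030271.

Unemployment rate after four quarters ≈ 3.03%.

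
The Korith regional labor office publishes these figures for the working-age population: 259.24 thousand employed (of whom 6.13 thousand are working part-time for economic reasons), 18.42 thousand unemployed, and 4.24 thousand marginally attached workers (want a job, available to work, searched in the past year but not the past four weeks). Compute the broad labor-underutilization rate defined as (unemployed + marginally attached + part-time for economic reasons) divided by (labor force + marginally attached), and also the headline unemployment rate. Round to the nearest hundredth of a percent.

Labor force = 259.24 + 18.42 = 277.66 thousand.
Numerator = 18.42 + 4.24 + 6.13 = 28.79 thousand.
Denominator = 277.66 + 4.24 = 281.90 thousand.
Broad rate = 28.79 / 281.90 = 10.21%.
Headline unemployment rate = 18.42 / 277.66 = 6.63%.

Broad underutilization rate ≈ 10.21%; headline unemployment rate ≈ 6.63%.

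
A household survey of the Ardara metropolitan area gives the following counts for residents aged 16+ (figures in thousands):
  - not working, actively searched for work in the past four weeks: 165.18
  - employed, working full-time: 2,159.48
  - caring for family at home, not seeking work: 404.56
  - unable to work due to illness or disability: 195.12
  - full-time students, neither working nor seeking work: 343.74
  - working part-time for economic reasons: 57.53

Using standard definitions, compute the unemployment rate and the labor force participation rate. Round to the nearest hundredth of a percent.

Employed = 2,159.48 + 57.53 = 2,217.01 thousand (anyone who worked, including part-time for economic reasons, counts as employed).
Unemployed = 165.18 thousand.
Labor force = 2,217.01 + 165.18 = 2,382.19 thousand.
Not in labor force = 404.56 + 195.12 + 343.74 = 943.42 thousand (those not working and not actively searching are outside the labor force).
Civilian working-age population = 2,382.19 + 943.42 = 3,325.61 thousand.
Unemployment rate = 165.18 / 2,382.19 = 6.93%.
Labor force participation rate = 2,382.19 / 3,325.61 = 71.63%.

Unemployment rate ≈ 6.93%; labor force participation rate ≈ 71.63%.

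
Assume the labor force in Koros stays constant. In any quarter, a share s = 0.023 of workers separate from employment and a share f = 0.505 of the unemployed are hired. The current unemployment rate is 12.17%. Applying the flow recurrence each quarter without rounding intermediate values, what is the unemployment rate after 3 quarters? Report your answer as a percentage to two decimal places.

With a fixed labor force, u_{t+1} = u_t + s·(1−u_t) − f·u_t = u_t·(1−s−f) + s.
Here 1−s−f = 0.472 and s = 0.023.
u_1 = 0.121700 × 0.472 + 0.023 = 0.080442.
u_2 = 0.080442 × 0.472 + 0.023 = 0.060969.
u_3 = 0.060969 × 0.472 + 0.023 = 0.051777.

Unemployment rate after three quarters ≈ 5.18%.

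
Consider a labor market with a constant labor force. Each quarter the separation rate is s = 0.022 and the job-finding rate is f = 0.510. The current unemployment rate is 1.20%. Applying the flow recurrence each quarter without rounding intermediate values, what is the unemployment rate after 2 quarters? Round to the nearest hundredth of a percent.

With a fixed labor force, u_{t+1} = u_t + s·(1−u_t) − f·u_t = u_t·(1−s−f) + s.
Here 1−s−f = 0.468 and s = 0.022.
u_1 = 0.012000 × 0.468 + 0.022 = 0.027616.
u_2 = 0.027616 × 0.468 + 0.022 = 0.034924.

Unemployment rate after two quarters ≈ 3.49%.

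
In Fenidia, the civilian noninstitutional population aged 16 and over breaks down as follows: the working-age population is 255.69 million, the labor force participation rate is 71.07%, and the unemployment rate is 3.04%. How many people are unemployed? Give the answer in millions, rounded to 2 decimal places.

About 5.52 million are unemployed.

Labor force = 0.7107 × 255.69 = 181.72 million.
Unemployed = 0.0304 × 181.72 ≈ 5.52 million.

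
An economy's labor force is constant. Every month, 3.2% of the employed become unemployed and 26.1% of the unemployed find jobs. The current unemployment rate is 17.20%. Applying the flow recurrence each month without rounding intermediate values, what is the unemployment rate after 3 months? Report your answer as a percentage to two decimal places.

With a fixed labor force, u_{t+1} = u_t + s·(1−u_t) − f·u_t = u_t·(1−s−f) + s.
Here 1−s−f = 0.707 and s = 0.032.
u_1 = 0.172000 × 0.707 + 0.032 = 0.153604.
u_2 = 0.153604 × 0.707 + 0.032 = 0.140598.
u_3 = 0.140598 × 0.707 + 0.032 = 0.131403.

Unemployment rate after three months ≈ 13.14%.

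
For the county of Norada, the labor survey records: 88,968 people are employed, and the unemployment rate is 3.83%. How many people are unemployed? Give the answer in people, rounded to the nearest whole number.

Let U be the number unemployed. The labor force is E + U, and U/(E+U) = 0.0383.
So U = 0.0383 × 88,968 / (1 − 0.0383) = 3407.47 / 0.9617 ≈ 3,543.

About 3,543 are unemployed.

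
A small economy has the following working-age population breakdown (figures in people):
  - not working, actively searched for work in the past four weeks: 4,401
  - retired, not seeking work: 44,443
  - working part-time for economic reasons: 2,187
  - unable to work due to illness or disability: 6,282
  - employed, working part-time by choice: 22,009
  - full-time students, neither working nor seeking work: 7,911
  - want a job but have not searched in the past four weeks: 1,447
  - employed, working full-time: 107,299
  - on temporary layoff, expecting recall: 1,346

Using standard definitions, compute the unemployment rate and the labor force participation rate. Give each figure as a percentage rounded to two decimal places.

Employed = 2,187 + 22,009 + 107,299 = 131,495 (anyone who worked, including part-time for economic reasons, counts as employed).
Unemployed = 4,401 + 1,346 = 5,747 (jobless and actively searching, or on temporary layoff).
Labor force = 131,495 + 5,747 = 137,242.
Not in labor force = 44,443 + 6,282 + 7,911 + 1,447 = 60,083 (those not working and not actively searching are outside the labor force — including those who want a job but have given up searching).
Civilian working-age population = 137,242 + 60,083 = 197,325.
Unemployment rate = 5,747 / 137,242 = 4.19%.
Labor force participation rate = 137,242 / 197,325 = 69.55%.

Unemployment rate ≈ 4.19%; labor force participation rate ≈ 69.55%.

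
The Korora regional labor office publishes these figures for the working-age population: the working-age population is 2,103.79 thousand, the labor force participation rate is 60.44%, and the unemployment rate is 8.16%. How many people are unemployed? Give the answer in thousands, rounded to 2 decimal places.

About 103.76 thousand are unemployed.

Labor force = 0.6044 × 2,103.79 = 1,271.53 thousand.
Unemployed = 0.0816 × 1,271.53 ≈ 103.76 thousand.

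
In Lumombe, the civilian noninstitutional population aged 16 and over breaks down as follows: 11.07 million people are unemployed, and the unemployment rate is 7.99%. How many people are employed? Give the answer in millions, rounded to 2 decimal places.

About 127.48 million are employed.

Labor force = U / u = 11.07 / 0.0799 ≈ 138.55 million.
Employed = labor force − unemployed = 138.55 − 11.07 = 127.48 million.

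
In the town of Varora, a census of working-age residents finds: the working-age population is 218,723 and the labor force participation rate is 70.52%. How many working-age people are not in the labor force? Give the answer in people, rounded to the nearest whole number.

Share not in the labor force = 1 − 0.7052 = 0.2948.
Not in labor force = 0.2948 × 218,723 ≈ 64,480.

About 64,480 are not in the labor force.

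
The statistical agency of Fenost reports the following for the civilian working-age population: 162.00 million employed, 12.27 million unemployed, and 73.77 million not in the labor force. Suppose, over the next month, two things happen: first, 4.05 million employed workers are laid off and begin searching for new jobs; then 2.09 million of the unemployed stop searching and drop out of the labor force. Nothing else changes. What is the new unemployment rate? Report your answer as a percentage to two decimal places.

New unemployment rate ≈ 8.26%.

Initially, labor force = 162.00 + 12.27 = 174.27 million, so u = 12.27/174.27 = 7.04%.
After the first change, employed falls and unemployed rises by 4.05; labor force unchanged → E = 157.95, U = 16.32, labor force = 174.27 million.
After the second change, unemployed and labor force both fall by 2.09 → E = 157.95, U = 14.23, labor force = 172.18 million.
New unemployment rate = 14.23 / 172.18 = 8.26%.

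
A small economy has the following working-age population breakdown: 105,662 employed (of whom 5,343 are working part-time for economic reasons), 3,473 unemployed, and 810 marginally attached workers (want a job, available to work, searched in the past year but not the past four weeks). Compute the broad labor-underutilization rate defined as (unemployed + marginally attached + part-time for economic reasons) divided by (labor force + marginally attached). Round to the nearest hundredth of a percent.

Labor force = 105,662 + 3,473 = 109,135.
Numerator = 3,473 + 810 + 5,343 = 9,626.
Denominator = 109,135 + 810 = 109,945.
Broad rate = 9,626 / 109,945 = 8.76%.

Broad underutilization rate ≈ 8.76%.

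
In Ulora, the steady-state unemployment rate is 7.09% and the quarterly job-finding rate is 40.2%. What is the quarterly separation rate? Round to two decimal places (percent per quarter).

Separation rate ≈ 3.07% per quarter.

From u* = s/(s+f): s = u·f/(1−u).
s = 0.0709 × 40.2 / (1 − 0.0709) = 2.8502 / 0.9291 ≈ 3.07% per quarter.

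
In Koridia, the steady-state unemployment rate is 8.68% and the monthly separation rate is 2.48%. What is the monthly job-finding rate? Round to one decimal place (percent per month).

Job-finding rate ≈ 26.1% per month.

From u* = s/(s+f): f = s·(1−u)/u.
f = 2.48 × (1 − 0.0868) / 0.0868 = 2.2647 / 0.0868 ≈ 26.1% per month.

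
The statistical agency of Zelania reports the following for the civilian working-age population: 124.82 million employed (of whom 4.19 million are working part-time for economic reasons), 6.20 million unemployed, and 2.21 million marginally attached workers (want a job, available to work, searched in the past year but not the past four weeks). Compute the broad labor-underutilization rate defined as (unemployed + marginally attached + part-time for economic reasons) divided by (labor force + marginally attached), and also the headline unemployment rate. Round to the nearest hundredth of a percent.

Labor force = 124.82 + 6.20 = 131.02 million.
Numerator = 6.20 + 2.21 + 4.19 = 12.60 million.
Denominator = 131.02 + 2.21 = 133.23 million.
Broad rate = 12.60 / 133.23 = 9.46%.
Headline unemployment rate = 6.20 / 131.02 = 4.73%.

Broad underutilization rate ≈ 9.46%; headline unemployment rate ≈ 4.73%.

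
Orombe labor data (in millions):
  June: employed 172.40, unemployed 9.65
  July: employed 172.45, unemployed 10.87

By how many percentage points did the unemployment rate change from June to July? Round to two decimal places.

June: labor force = 172.40 + 9.65 = 182.05; u = 9.65/182.05 = 5.30%.
July: labor force = 172.45 + 10.87 = 183.32; u = 10.87/183.32 = 5.93%.
Change = 5.93% − 5.30% = +0.63 pp.

The unemployment rate changed by +0.63 percentage points.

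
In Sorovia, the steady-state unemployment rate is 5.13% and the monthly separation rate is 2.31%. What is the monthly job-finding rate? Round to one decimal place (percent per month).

Job-finding rate ≈ 42.7% per month.

From u* = s/(s+f): f = s·(1−u)/u.
f = 2.31 × (1 − 0.0513) / 0.0513 = 2.1915 / 0.0513 ≈ 42.7% per month.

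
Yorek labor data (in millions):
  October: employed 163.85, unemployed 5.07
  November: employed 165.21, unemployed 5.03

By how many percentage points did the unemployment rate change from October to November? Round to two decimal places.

October: labor force = 163.85 + 5.07 = 168.92; u = 5.07/168.92 = 3.00%.
November: labor force = 165.21 + 5.03 = 170.24; u = 5.03/170.24 = 2.95%.
Change = 2.95% − 3.00% = −0.05 pp.

The unemployment rate changed by −0.05 percentage points.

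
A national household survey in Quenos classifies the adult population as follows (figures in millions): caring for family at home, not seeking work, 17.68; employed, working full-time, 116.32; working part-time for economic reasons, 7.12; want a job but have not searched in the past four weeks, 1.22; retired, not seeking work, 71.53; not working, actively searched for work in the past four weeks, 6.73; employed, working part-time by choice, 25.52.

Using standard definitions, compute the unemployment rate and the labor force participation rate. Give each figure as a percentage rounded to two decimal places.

Unemployment rate ≈ 4.32%; labor force participation rate ≈ 63.26%.

Employed = 116.32 + 7.12 + 25.52 = 148.96 million (anyone who worked, including part-time for economic reasons, counts as employed).
Unemployed = 6.73 million.
Labor force = 148.96 + 6.73 = 155.69 million.
Not in labor force = 17.68 + 1.22 + 71.53 = 90.43 million (those not working and not actively searching are outside the labor force — including those who want a job but have given up searching).
Civilian working-age population = 155.69 + 90.43 = 246.12 million.
Unemployment rate = 6.73 / 155.69 = 4.32%.
Labor force participation rate = 155.69 / 246.12 = 63.26%.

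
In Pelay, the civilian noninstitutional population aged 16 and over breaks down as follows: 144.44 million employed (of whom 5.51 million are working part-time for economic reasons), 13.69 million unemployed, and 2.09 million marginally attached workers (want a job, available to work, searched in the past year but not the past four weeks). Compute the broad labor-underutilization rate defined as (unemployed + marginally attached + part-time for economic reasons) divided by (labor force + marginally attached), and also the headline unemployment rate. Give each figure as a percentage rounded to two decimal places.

Labor force = 144.44 + 13.69 = 158.13 million.
Numerator = 13.69 + 2.09 + 5.51 = 21.29 million.
Denominator = 158.13 + 2.09 = 160.22 million.
Broad rate = 21.29 / 160.22 = 13.29%.
Headline unemployment rate = 13.69 / 158.13 = 8.66%.

Broad underutilization rate ≈ 13.29%; headline unemployment rate ≈ 8.66%.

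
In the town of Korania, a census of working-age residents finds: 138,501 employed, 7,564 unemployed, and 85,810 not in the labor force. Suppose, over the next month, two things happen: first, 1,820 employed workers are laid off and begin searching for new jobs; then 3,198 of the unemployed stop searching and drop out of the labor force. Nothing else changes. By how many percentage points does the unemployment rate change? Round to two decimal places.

The unemployment rate changes by −0.85 percentage points.

Initially, labor force = 138,501 + 7,564 = 146,065, so u = 7,564/146,065 = 5.18%.
After the first change, employed falls and unemployed rises by 1,820; labor force unchanged → E = 136,681, U = 9,384, labor force = 146,065.
After the second change, unemployed and labor force both fall by 3,198 → E = 136,681, U = 6,186, labor force = 142,867.
New unemployment rate = 6,186 / 142,867 = 4.33%.
Change = 4.33% − 5.18% = −0.85 percentage points.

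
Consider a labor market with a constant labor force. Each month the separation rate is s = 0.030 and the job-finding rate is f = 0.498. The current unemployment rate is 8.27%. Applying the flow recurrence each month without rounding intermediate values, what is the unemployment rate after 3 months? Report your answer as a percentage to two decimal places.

Unemployment rate after three months ≈ 5.95%.

With a fixed labor force, u_{t+1} = u_t + s·(1−u_t) − f·u_t = u_t·(1−s−f) + s.
Here 1−s−f = 0.472 and s = 0.030.
u_1 = 0.082700 × 0.472 + 0.030 = 0.069034.
u_2 = 0.069034 × 0.472 + 0.030 = 0.062584.
u_3 = 0.062584 × 0.472 + 0.030 = 0.059540.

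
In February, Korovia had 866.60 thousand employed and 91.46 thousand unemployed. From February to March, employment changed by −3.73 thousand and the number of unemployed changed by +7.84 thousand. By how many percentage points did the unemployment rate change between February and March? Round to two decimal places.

The unemployment rate changed by +0.77 percentage points.

February: labor force = 866.60 + 91.46 = 958.06; u = 91.46/958.06 = 9.55%.
March: labor force = 862.87 + 99.30 = 962.17; u = 99.30/962.17 = 10.32%.
Change = 10.32% − 9.55% = +0.77 pp.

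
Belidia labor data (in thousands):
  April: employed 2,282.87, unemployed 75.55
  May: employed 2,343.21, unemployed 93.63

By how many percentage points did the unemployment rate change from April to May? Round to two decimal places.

April: labor force = 2,282.87 + 75.55 = 2,358.42; u = 75.55/2,358.42 = 3.20%.
May: labor force = 2,343.21 + 93.63 = 2,436.84; u = 93.63/2,436.84 = 3.84%.
Change = 3.84% − 3.20% = +0.64 pp.

The unemployment rate changed by +0.64 percentage points.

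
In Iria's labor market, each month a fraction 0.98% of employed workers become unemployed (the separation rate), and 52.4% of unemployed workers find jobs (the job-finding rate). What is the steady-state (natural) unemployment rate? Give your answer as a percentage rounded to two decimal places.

Steady-state unemployment rate ≈ 1.84%.

At steady state the flows balance: s·E = f·U, so U/(E+U) = s/(s+f).
u* = 0.98 / (0.98 + 52.4) = 0.98 / 53.38 = 1.84%.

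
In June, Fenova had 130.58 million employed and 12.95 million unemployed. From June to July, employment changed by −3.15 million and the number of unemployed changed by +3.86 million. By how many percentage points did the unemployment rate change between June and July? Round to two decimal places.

June: labor force = 130.58 + 12.95 = 143.53; u = 12.95/143.53 = 9.02%.
July: labor force = 127.43 + 16.81 = 144.24; u = 16.81/144.24 = 11.65%.
Change = 11.65% − 9.02% = +2.63 pp.

The unemployment rate changed by +2.63 percentage points.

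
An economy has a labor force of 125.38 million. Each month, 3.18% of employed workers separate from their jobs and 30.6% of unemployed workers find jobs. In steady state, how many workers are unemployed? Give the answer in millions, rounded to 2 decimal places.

Steady-state unemployment rate u* = s/(s+f) = 3.18/(3.18+30.6) = 0.094139.
Unemployed = u* × labor force = 0.094139 × 125.38 ≈ 11.80 million.

About 11.80 million are unemployed in steady state.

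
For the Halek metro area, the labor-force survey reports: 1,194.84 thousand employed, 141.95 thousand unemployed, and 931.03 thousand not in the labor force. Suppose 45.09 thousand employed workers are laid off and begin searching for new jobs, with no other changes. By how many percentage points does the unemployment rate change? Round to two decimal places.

The unemployment rate changes by +3.37 percentage points.

Initially, labor force = 1,194.84 + 141.95 = 1,336.79 thousand, so u = 141.95/1,336.79 = 10.62%.
After the change, employed falls and unemployed rises by 45.09; labor force unchanged → E = 1,149.75, U = 187.04, labor force = 1,336.79 thousand.
New unemployment rate = 187.04 / 1,336.79 = 13.99%.
Change = 13.99% − 10.62% = +3.37 percentage points.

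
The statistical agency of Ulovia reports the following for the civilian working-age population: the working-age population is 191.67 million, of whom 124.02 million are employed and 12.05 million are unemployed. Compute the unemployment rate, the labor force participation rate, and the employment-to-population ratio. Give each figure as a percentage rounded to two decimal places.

Labor force = employed + unemployed = 124.02 + 12.05 = 136.07 million.
Unemployment rate = 12.05 / 136.07 = 8.86%.
Labor force participation rate = 136.07 / 191.67 = 70.99%.
Employment-population ratio = 124.02 / 191.67 = 64.70%.

Unemployment rate ≈ 8.86%; labor force participation rate ≈ 70.99%; employment-population ratio ≈ 64.70%.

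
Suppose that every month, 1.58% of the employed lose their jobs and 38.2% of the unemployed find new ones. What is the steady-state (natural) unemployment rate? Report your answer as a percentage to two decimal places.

Steady-state unemployment rate ≈ 3.97%.

At steady state the flows balance: s·E = f·U, so U/(E+U) = s/(s+f).
u* = 1.58 / (1.58 + 38.2) = 1.58 / 39.78 = 3.97%.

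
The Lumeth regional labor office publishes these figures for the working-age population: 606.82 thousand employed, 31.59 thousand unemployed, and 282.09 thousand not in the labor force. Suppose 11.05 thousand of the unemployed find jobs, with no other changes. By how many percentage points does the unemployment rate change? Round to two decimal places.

Initially, labor force = 606.82 + 31.59 = 638.41 thousand, so u = 31.59/638.41 = 4.95%.
After the change, unemployed falls and employed rises by 11.05; labor force unchanged → E = 617.87, U = 20.54, labor force = 638.41 thousand.
New unemployment rate = 20.54 / 638.41 = 3.22%.
Change = 3.22% − 4.95% = −1.73 percentage points.

The unemployment rate changes by −1.73 percentage points.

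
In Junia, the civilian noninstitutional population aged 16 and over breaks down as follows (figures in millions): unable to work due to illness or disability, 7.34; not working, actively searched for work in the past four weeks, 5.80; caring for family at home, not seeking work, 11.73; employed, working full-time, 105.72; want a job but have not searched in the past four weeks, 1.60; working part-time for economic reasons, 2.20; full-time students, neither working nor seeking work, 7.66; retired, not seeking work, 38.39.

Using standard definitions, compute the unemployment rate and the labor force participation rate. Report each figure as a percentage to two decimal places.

Employed = 105.72 + 2.20 = 107.92 million (anyone who worked, including part-time for economic reasons, counts as employed).
Unemployed = 5.80 million.
Labor force = 107.92 + 5.80 = 113.72 million.
Not in labor force = 7.34 + 11.73 + 1.60 + 7.66 + 38.39 = 66.72 million (those not working and not actively searching are outside the labor force — including those who want a job but have given up searching).
Civilian working-age population = 113.72 + 66.72 = 180.44 million.
Unemployment rate = 5.80 / 113.72 = 5.10%.
Labor force participation rate = 113.72 / 180.44 = 63.02%.

Unemployment rate ≈ 5.10%; labor force participation rate ≈ 63.02%.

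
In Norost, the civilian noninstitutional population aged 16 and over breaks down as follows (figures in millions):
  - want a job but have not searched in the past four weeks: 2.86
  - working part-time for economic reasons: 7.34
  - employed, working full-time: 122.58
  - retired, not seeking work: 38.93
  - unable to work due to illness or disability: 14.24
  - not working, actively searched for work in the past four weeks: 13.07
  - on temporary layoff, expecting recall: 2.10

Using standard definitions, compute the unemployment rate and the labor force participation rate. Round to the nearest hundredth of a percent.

Unemployment rate ≈ 10.46%; labor force participation rate ≈ 72.14%.

Employed = 7.34 + 122.58 = 129.92 million (anyone who worked, including part-time for economic reasons, counts as employed).
Unemployed = 13.07 + 2.10 = 15.17 million (jobless and actively searching, or on temporary layoff).
Labor force = 129.92 + 15.17 = 145.09 million.
Not in labor force = 2.86 + 38.93 + 14.24 = 56.03 million (those not working and not actively searching are outside the labor force — including those who want a job but have given up searching).
Civilian working-age population = 145.09 + 56.03 = 201.12 million.
Unemployment rate = 15.17 / 145.09 = 10.46%.
Labor force participation rate = 145.09 / 201.12 = 72.14%.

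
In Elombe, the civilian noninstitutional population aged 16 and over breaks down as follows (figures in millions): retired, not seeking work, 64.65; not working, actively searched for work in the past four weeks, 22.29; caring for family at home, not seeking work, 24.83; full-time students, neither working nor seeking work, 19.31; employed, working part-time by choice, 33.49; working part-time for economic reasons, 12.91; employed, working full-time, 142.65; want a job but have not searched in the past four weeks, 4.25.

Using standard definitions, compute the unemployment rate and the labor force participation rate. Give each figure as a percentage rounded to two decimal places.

Unemployment rate ≈ 10.55%; labor force participation rate ≈ 65.15%.

Employed = 33.49 + 12.91 + 142.65 = 189.05 million (anyone who worked, including part-time for economic reasons, counts as employed).
Unemployed = 22.29 million.
Labor force = 189.05 + 22.29 = 211.34 million.
Not in labor force = 64.65 + 24.83 + 19.31 + 4.25 = 113.04 million (those not working and not actively searching are outside the labor force — including those who want a job but have given up searching).
Civilian working-age population = 211.34 + 113.04 = 324.38 million.
Unemployment rate = 22.29 / 211.34 = 10.55%.
Labor force participation rate = 211.34 / 324.38 = 65.15%.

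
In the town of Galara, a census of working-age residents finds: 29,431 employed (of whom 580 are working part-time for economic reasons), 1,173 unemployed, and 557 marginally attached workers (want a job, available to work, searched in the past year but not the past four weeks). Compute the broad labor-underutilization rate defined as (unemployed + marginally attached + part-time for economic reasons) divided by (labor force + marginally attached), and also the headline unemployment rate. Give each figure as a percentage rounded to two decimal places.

Broad underutilization rate ≈ 7.41%; headline unemployment rate ≈ 3.83%.

Labor force = 29,431 + 1,173 = 30,604.
Numerator = 1,173 + 557 + 580 = 2,310.
Denominator = 30,604 + 557 = 31,161.
Broad rate = 2,310 / 31,161 = 7.41%.
Headline unemployment rate = 1,173 / 30,604 = 3.83%.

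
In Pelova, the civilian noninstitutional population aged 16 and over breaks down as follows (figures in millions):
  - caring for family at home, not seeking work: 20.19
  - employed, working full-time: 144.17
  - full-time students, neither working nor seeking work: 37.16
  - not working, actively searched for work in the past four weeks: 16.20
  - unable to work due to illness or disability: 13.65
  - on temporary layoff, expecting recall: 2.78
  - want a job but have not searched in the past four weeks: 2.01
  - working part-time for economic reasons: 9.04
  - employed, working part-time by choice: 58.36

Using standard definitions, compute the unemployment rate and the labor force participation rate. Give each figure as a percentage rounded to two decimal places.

Unemployment rate ≈ 8.23%; labor force participation rate ≈ 75.95%.

Employed = 144.17 + 9.04 + 58.36 = 211.57 million (anyone who worked, including part-time for economic reasons, counts as employed).
Unemployed = 16.20 + 2.78 = 18.98 million (jobless and actively searching, or on temporary layoff).
Labor force = 211.57 + 18.98 = 230.55 million.
Not in labor force = 20.19 + 37.16 + 13.65 + 2.01 = 73.01 million (those not working and not actively searching are outside the labor force — including those who want a job but have given up searching).
Civilian working-age population = 230.55 + 73.01 = 303.56 million.
Unemployment rate = 18.98 / 230.55 = 8.23%.
Labor force participation rate = 230.55 / 303.56 = 75.95%.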